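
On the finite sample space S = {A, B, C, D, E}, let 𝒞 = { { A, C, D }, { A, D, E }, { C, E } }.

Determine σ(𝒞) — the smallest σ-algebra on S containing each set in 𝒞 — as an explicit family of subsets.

|σ(𝒞)| = 16.  σ(𝒞) = { {  }, { B }, { C }, { E }, { A, D }, { B, C }, { B, E }, { C, E }, { A, B, D }, { A, C, D }, { A, D, E }, { B, C, E }, { A, B, C, D }, { A, B, D, E }, { A, C, D, E }, S }

Trace:
Take S₀ = 𝒞 ∪ {∅, S} = { {  }, { C, E }, { A, C, D }, { A, D, E }, S }.
Round 1. New:
  { B, C }  = complement { A, D, E }
  { B, E }  = complement { A, C, D }
  { A, B, D }  = complement { C, E }
  { A, C, D, E }  = { A, D, E } ∪ { A, C, D }
  (now 9)
Round 2: 4 new —
  { B }  = complement { A, C, D, E }
  { B, C, E }  = { B, E } ∪ { B, C }
  { A, B, C, D }  = { A, B, D } ∪ { A, C, D }
  { A, B, D, E }  = { A, D, E } ∪ { B, E }
  (now 13)
Round 3 (3 new):
  { C }  = complement { A, B, D, E }
  { E }  = complement { A, B, C, D }
  { A, D }  = complement { B, C, E }
  (now 16)
After Round 4 the family is unchanged; done.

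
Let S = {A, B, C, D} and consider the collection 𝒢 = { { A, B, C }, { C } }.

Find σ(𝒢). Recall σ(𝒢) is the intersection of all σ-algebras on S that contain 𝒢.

Begin from { ∅, { C }, { A, B, C }, S } (that is, 𝒢 plus ∅ and S).
Iteration 1 (2 new):
  { D }  = complement { A, B, C }
  { A, B, D }  = complement { C }
  |family| = 6
Iteration 2 (1 new):
  { C, D }  = { C } ∪ { D }
  |family| = 7
Iteration 3 (1 new):
  { A, B }  = complement { C, D }
  |family| = 8
Iteration 4: stable.

|σ(𝒢)| = 8.  σ(𝒢) = { ∅, { C }, { D }, { A, B }, { C, D }, { A, B, C }, { A, B, D }, S }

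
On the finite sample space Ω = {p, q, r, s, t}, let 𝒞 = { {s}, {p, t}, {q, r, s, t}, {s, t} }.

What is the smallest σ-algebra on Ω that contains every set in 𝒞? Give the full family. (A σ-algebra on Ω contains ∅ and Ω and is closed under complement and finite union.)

Start: 𝒞 ∪ {∅, Ω} = { {}, {s}, {p, t}, {s, t}, {q, r, s, t}, Ω }.
Step 1: 5 new —
  {p}  = Ω∖{q, r, s, t}
  {p, q, r}  = Ω∖{s, t}
  {p, s, t}  = {s, t} ∪ {p, t}
  {q, r, s}  = Ω∖{p, t}
  {p, q, r, t}  = Ω∖{s}
  (now 11)
Step 2 (3 new):
  {p, s}  = {s} ∪ {p}
  {q, r}  = Ω∖{p, s, t}
  {p, q, r, s}  = {p, q, r} ∪ {q, r, s}
  (now 14)
Step 3. New:
  {t}  = Ω∖{p, q, r, s}
  {q, r, t}  = Ω∖{p, s}
  (now 16)
Step 4: already closed under ᶜ and ∪.

Therefore σ(𝒞) = { {}, {p}, {s}, {t}, {p, s}, {p, t}, {q, r}, {s, t}, {p, q, r}, {p, s, t}, {q, r, s}, {q, r, t}, {p, q, r, s}, {p, q, r, t}, {q, r, s, t}, Ω } (|σ(𝒞)| = 16).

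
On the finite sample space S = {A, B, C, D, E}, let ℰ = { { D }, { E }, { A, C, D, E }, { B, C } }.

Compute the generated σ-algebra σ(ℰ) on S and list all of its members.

σ(ℰ) = { {  }, { A }, { B }, { C }, { D }, { E }, { A, B }, { A, C }, { A, D }, { A, E }, { B, C }, { B, D }, { B, E }, { C, D }, { C, E }, { D, E }, { A, B, C }, { A, B, D }, { A, B, E }, { A, C, D }, { A, C, E }, { A, D, E }, { B, C, D }, { B, C, E }, { B, D, E }, { C, D, E }, { A, B, C, D }, { A, B, C, E }, { A, B, D, E }, { A, C, D, E }, { B, C, D, E }, S }

Working:
Start: ℰ ∪ {∅, S} = { {  }, { D }, { E }, { B, C }, { A, C, D, E }, S }.
Step 1: 7 new —
  { B }  = ᶜ of { A, C, D, E }
  { D, E }  = { D } ∪ { E }
  { A, D, E }  = ᶜ of { B, C }
  { B, C, D }  = { B, C } ∪ { D }
  { B, C, E }  = { B, C } ∪ { E }
  { A, B, C, D }  = ᶜ of { E }
  { A, B, C, E }  = ᶜ of { D }
Step 2: +8 →
  { A, D }  = ᶜ of { B, C, E }
  { A, E }  = ᶜ of { B, C, D }
  { B, D }  = { B } ∪ { D }
  { B, E }  = { B } ∪ { E }
  { A, B, C }  = ᶜ of { D, E }
  { B, D, E }  = { B } ∪ { D, E }
  { A, B, D, E }  = { A, D, E } ∪ { B }
  { B, C, D, E }  = { B, C, D } ∪ { E }
Step 3: +7 →
  { A }  = ᶜ of { B, C, D, E }
  { C }  = ᶜ of { A, B, D, E }
  { A, C }  = ᶜ of { B, D, E }
  { A, B, D }  = { B } ∪ { A, D }
  { A, B, E }  = { B, E } ∪ { A, E }
  { A, C, D }  = ᶜ of { B, E }
  { A, C, E }  = ᶜ of { B, D }
Step 4 adds 4:
  { A, B }  = { B } ∪ { A }
  { C, D }  = ᶜ of { A, B, E }
  { C, E }  = ᶜ of { A, B, D }
  { C, D, E }  = { D, E } ∪ { C }
After Step 5 the family is unchanged; done.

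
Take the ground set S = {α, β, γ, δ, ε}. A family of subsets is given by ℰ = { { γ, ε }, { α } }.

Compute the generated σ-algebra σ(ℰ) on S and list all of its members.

σ(ℰ) = { ∅, { α }, { β, δ }, { γ, ε }, { α, β, δ }, { α, γ, ε }, { β, γ, δ, ε }, S }

Working:
Begin from { ∅, { α }, { γ, ε }, S } (that is, ℰ plus ∅ and S).
Iteration 1 (3 new):
  { α, β, δ }  = ᶜ of { γ, ε }
  { α, γ, ε }  = { γ, ε } ∪ { α }
  { β, γ, δ, ε }  = ᶜ of { α }
  [7 total]
Iteration 2: 1 new —
  { β, δ }  = ᶜ of { α, γ, ε }
  [8 total]
Iteration 3: no new sets; the family is a σ-algebra.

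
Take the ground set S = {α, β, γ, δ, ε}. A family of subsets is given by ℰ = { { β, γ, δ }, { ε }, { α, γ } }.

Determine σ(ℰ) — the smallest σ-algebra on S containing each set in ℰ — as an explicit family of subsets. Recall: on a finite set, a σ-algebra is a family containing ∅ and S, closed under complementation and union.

σ(ℰ) = { {}, { α }, { γ }, { ε }, { α, γ }, { α, ε }, { β, δ }, { γ, ε }, { α, β, δ }, { α, γ, ε }, { β, γ, δ }, { β, δ, ε }, { α, β, γ, δ }, { α, β, δ, ε }, { β, γ, δ, ε }, S }

Derivation:
Seed the family with ℰ together with ∅ and S: { {}, { ε }, { α, γ }, { β, γ, δ }, S }.
Round 1: 5 new —
  { α, ε }  = ᶜ of { β, γ, δ }
  { α, γ, ε }  = { α, γ } ∪ { ε }
  { β, δ, ε }  = ᶜ of { α, γ }
  { α, β, γ, δ }  = ᶜ of { ε }
  { β, γ, δ, ε }  = { β, γ, δ } ∪ { ε }
  (now 10)
Round 2. New:
  { α }  = ᶜ of { β, γ, δ, ε }
  { β, δ }  = ᶜ of { α, γ, ε }
  { α, β, δ, ε }  = { α, ε } ∪ { β, δ, ε }
  (now 13)
Round 3 (2 new):
  { γ }  = ᶜ of { α, β, δ, ε }
  { α, β, δ }  = { β, δ } ∪ { α }
  (now 15)
Round 4. New:
  { γ, ε }  = ᶜ of { α, β, δ }
  (now 16)
Round 5: closed — nothing new.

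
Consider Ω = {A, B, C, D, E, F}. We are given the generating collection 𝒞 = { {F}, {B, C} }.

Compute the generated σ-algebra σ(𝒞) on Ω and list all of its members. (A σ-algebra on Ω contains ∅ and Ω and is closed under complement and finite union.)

|σ(𝒞)| = 8.  σ(𝒞) = { {}, {F}, {B, C}, {A, D, E}, {B, C, F}, {A, D, E, F}, {A, B, C, D, E}, Ω }

Check:
Seed the family with 𝒞 together with ∅ and Ω: { {}, {F}, {B, C}, Ω }.
Round 1 (3 new):
  {B, C, F}  = {B, C} ∪ {F}
  {A, D, E, F}  = Ω∖{B, C}
  {A, B, C, D, E}  = Ω∖{F}
Round 2 (1 new):
  {A, D, E}  = Ω∖{B, C, F}
Round 3: closed — nothing new.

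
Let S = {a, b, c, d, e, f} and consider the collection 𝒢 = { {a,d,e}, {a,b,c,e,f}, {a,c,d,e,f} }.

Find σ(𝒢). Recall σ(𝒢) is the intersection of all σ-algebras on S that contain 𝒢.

σ(𝒢) (16 sets): { ∅, {b}, {d}, {a,e}, {b,d}, {c,f}, {a,b,e}, {a,d,e}, {b,c,f}, {c,d,f}, {a,b,d,e}, {a,c,e,f}, {b,c,d,f}, {a,b,c,e,f}, {a,c,d,e,f}, S }

Check:
Initial family (5 sets): { ∅, {a,d,e}, {a,b,c,e,f}, {a,c,d,e,f}, S }.
Round 1 adds 3:
  {b}  = {a,c,d,e,f}ᶜ
  {d}  = {a,b,c,e,f}ᶜ
  {b,c,f}  = {a,d,e}ᶜ
Round 2 adds 3:
  {b,d}  = {b} ∪ {d}
  {a,b,d,e}  = {a,d,e} ∪ {b}
  {b,c,d,f}  = {b,c,f} ∪ {d}
Round 3: +3 →
  {a,e}  = {b,c,d,f}ᶜ
  {c,f}  = {a,b,d,e}ᶜ
  {a,c,e,f}  = {b,d}ᶜ
Round 4. New:
  {a,b,e}  = {a,e} ∪ {b}
  {c,d,f}  = {c,f} ∪ {d}
Round 5: already closed under ᶜ and ∪.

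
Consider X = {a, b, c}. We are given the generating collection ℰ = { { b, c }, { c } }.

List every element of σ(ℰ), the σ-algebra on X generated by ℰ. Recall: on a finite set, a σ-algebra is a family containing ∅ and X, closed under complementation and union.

σ(ℰ) (8 sets): { ∅, { a }, { b }, { c }, { a, b }, { a, c }, { b, c }, X }

Check:
Take S₀ = ℰ ∪ {∅, X} = { ∅, { c }, { b, c }, X }.
Iteration 1: +2 →
  { a }  = X∖{ b, c }
  { a, b }  = X∖{ c }
  — 6 sets.
Iteration 2. New:
  { a, c }  = { c } ∪ { a }
  — 7 sets.
Iteration 3 (1 new):
  { b }  = X∖{ a, c }
  — 8 sets.
Iteration 4 adds nothing — fixpoint reached.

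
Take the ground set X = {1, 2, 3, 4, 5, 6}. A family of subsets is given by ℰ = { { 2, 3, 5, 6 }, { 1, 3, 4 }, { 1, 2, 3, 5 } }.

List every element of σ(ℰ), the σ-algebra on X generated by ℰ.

Take S₀ = ℰ ∪ {∅, X} = { {}, { 1, 3, 4 }, { 1, 2, 3, 5 }, { 2, 3, 5, 6 }, X }.
Step 1: 5 new —
  { 1, 4 }  = complement { 2, 3, 5, 6 }
  { 4, 6 }  = complement { 1, 2, 3, 5 }
  { 2, 5, 6 }  = complement { 1, 3, 4 }
  { 1, 2, 3, 4, 5 }  = { 1, 3, 4 } ∪ { 1, 2, 3, 5 }
  { 1, 2, 3, 5, 6 }  = { 1, 2, 3, 5 } ∪ { 2, 3, 5, 6 }
  |family| = 10
Step 2 (7 new):
  { 4 }  = complement { 1, 2, 3, 5, 6 }
  { 6 }  = complement { 1, 2, 3, 4, 5 }
  { 1, 4, 6 }  = { 1, 4 } ∪ { 4, 6 }
  { 1, 3, 4, 6 }  = { 1, 3, 4 } ∪ { 4, 6 }
  { 2, 4, 5, 6 }  = { 2, 5, 6 } ∪ { 4, 6 }
  { 1, 2, 4, 5, 6 }  = { 2, 5, 6 } ∪ { 1, 4 }
  { 2, 3, 4, 5, 6 }  = { 4, 6 } ∪ { 2, 3, 5, 6 }
  |family| = 17
Step 3 (5 new):
  { 1 }  = complement { 2, 3, 4, 5, 6 }
  { 3 }  = complement { 1, 2, 4, 5, 6 }
  { 1, 3 }  = complement { 2, 4, 5, 6 }
  { 2, 5 }  = complement { 1, 3, 4, 6 }
  { 2, 3, 5 }  = complement { 1, 4, 6 }
  |family| = 22
Step 4. New:
  { 1, 6 }  = { 1 } ∪ { 6 }
  { 3, 4 }  = { 3 } ∪ { 4 }
  { 3, 6 }  = { 6 } ∪ { 3 }
  { 1, 2, 5 }  = { 2, 5 } ∪ { 1 }
  { 1, 3, 6 }  = { 6 } ∪ { 1, 3 }
  { 2, 4, 5 }  = { 2, 5 } ∪ { 4 }
  { 3, 4, 6 }  = { 3 } ∪ { 4, 6 }
  { 1, 2, 4, 5 }  = { 2, 5 } ∪ { 1, 4 }
  { 1, 2, 5, 6 }  = { 1 } ∪ { 2, 5, 6 }
  { 2, 3, 4, 5 }  = { 2, 3, 5 } ∪ { 4 }
  |family| = 32
Step 5: stable.

|σ(ℰ)| = 32.  σ(ℰ) = { {}, { 1 }, { 3 }, { 4 }, { 6 }, { 1, 3 }, { 1, 4 }, { 1, 6 }, { 2, 5 }, { 3, 4 }, { 3, 6 }, { 4, 6 }, { 1, 2, 5 }, { 1, 3, 4 }, { 1, 3, 6 }, { 1, 4, 6 }, { 2, 3, 5 }, { 2, 4, 5 }, { 2, 5, 6 }, { 3, 4, 6 }, { 1, 2, 3, 5 }, { 1, 2, 4, 5 }, { 1, 2, 5, 6 }, { 1, 3, 4, 6 }, { 2, 3, 4, 5 }, { 2, 3, 5, 6 }, { 2, 4, 5, 6 }, { 1, 2, 3, 4, 5 }, { 1, 2, 3, 5, 6 }, { 1, 2, 4, 5, 6 }, { 2, 3, 4, 5, 6 }, X }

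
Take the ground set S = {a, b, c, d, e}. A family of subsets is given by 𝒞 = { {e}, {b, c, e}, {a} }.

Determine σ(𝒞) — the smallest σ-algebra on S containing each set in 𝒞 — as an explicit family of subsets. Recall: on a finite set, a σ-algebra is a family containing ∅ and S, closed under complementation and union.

Initial family (5 sets): { {}, {a}, {e}, {b, c, e}, S }.
Step 1 adds 5:
  {a, d}  = {b, c, e}ᶜ
  {a, e}  = {e} ∪ {a}
  {a, b, c, d}  = {e}ᶜ
  {a, b, c, e}  = {b, c, e} ∪ {a}
  {b, c, d, e}  = {a}ᶜ
  — 10 sets.
Step 2 (3 new):
  {d}  = {a, b, c, e}ᶜ
  {a, d, e}  = {e} ∪ {a, d}
  {b, c, d}  = {a, e}ᶜ
  — 13 sets.
Step 3 adds 2:
  {b, c}  = {a, d, e}ᶜ
  {d, e}  = {d} ∪ {e}
  — 15 sets.
Step 4. New:
  {a, b, c}  = {d, e}ᶜ
  — 16 sets.
Step 5: stable.

Therefore σ(𝒞) = { {}, {a}, {d}, {e}, {a, d}, {a, e}, {b, c}, {d, e}, {a, b, c}, {a, d, e}, {b, c, d}, {b, c, e}, {a, b, c, d}, {a, b, c, e}, {b, c, d, e}, S } (|σ(𝒞)| = 16).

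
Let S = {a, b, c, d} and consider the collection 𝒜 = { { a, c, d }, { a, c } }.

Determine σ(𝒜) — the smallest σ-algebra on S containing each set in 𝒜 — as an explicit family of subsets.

σ(𝒜) (8 sets): { {  }, { b }, { d }, { a, c }, { b, d }, { a, b, c }, { a, c, d }, S }

Derivation:
Take S₀ = 𝒜 ∪ {∅, S} = { {  }, { a, c }, { a, c, d }, S }.
Pass 1: 2 new —
  { b }  = ᶜ of { a, c, d }
  { b, d }  = ᶜ of { a, c }
  |family| = 6
Pass 2: +1 →
  { a, b, c }  = { a, c } ∪ { b }
  |family| = 7
Pass 3: 1 new —
  { d }  = ᶜ of { a, b, c }
  |family| = 8
Pass 4: no new sets; the family is a σ-algebra.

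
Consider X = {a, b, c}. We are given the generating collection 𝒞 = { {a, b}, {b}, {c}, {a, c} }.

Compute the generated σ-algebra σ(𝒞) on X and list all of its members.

Begin from { ∅, {b}, {c}, {a, b}, {a, c}, X } (that is, 𝒞 plus ∅ and X).
Round 1. New:
  {b, c}  = {c} ∪ {b}
  [7 total]
Round 2: +1 →
  {a}  = complement {b, c}
  [8 total]
Round 3: already closed under ᶜ and ∪.

Hence σ(𝒞) has 8 members: { ∅, {a}, {b}, {c}, {a, b}, {a, c}, {b, c}, X }.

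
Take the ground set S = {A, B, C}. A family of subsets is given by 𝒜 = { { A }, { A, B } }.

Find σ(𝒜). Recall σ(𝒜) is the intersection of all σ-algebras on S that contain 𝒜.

σ(𝒜) (8 sets): { ∅, { A }, { B }, { C }, { A, B }, { A, C }, { B, C }, S }

Working:
Begin from { ∅, { A }, { A, B }, S } (that is, 𝒜 plus ∅ and S).
Iteration 1 adds 2:
  { C }  = { A, B }ᶜ
  { B, C }  = { A }ᶜ
  — 6 sets.
Iteration 2 (1 new):
  { A, C }  = { C } ∪ { A }
  — 7 sets.
Iteration 3: +1 →
  { B }  = { A, C }ᶜ
  — 8 sets.
Iteration 4: closed — nothing new.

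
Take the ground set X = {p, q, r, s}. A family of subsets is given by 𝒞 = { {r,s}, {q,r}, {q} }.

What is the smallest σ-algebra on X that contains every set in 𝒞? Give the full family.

Seed the family with 𝒞 together with ∅ and X: { {}, {q}, {q,r}, {r,s}, X }.
Step 1: 4 new —
  {p,q}  = complement {r,s}
  {p,s}  = complement {q,r}
  {p,r,s}  = complement {q}
  {q,r,s}  = {r,s} ∪ {q,r}
  — 9 sets.
Step 2: 3 new —
  {p}  = complement {q,r,s}
  {p,q,r}  = {p,q} ∪ {q,r}
  {p,q,s}  = {p,q} ∪ {p,s}
  — 12 sets.
Step 3. New:
  {r}  = complement {p,q,s}
  {s}  = complement {p,q,r}
  — 14 sets.
Step 4. New:
  {p,r}  = {r} ∪ {p}
  {q,s}  = {s} ∪ {q}
  — 16 sets.
Step 5 adds nothing — fixpoint reached.

σ(𝒞) = { {}, {p}, {q}, {r}, {s}, {p,q}, {p,r}, {p,s}, {q,r}, {q,s}, {r,s}, {p,q,r}, {p,q,s}, {p,r,s}, {q,r,s}, X }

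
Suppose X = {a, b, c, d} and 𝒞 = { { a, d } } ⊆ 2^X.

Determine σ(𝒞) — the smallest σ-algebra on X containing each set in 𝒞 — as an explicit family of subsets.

Start: 𝒞 ∪ {∅, X} = { ∅, { a, d }, X }.
Step 1 (1 new):
  { b, c }  = X∖{ a, d }
  |family| = 4
Step 2: no new sets; the family is a σ-algebra.

σ(𝒞) = { ∅, { a, d }, { b, c }, X }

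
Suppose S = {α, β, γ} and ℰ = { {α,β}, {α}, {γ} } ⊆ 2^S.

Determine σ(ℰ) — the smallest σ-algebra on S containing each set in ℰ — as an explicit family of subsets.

Answer: σ(ℰ) = { {}, {α}, {β}, {γ}, {α,β}, {α,γ}, {β,γ}, S }

Check:
Initial family (5 sets): { {}, {α}, {γ}, {α,β}, S }.
Round 1. New:
  {α,γ}  = {γ} ∪ {α}
  {β,γ}  = complement {α}
Round 2. New:
  {β}  = complement {α,γ}
Round 3 adds nothing — fixpoint reached.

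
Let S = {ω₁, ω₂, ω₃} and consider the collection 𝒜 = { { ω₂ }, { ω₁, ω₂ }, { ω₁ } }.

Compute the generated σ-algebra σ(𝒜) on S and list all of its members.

Seed the family with 𝒜 together with ∅ and S: { {  }, { ω₁ }, { ω₂ }, { ω₁, ω₂ }, S }.
Round 1: 3 new —
  { ω₃ }  = ᶜ of { ω₁, ω₂ }
  { ω₁, ω₃ }  = ᶜ of { ω₂ }
  { ω₂, ω₃ }  = ᶜ of { ω₁ }
Round 2 adds nothing — fixpoint reached.

Therefore σ(𝒜) = { {  }, { ω₁ }, { ω₂ }, { ω₃ }, { ω₁, ω₂ }, { ω₁, ω₃ }, { ω₂, ω₃ }, S } (|σ(𝒜)| = 8).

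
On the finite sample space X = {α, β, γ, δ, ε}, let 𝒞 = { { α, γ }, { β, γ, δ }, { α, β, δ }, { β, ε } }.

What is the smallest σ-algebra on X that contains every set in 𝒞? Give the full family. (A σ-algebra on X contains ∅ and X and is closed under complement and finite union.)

Initial family (6 sets): { ∅, { α, γ }, { β, ε }, { α, β, δ }, { β, γ, δ }, X }.
Step 1. New:
  { α, ε }  = complement { β, γ, δ }
  { γ, ε }  = complement { α, β, δ }
  { α, γ, δ }  = complement { β, ε }
  { β, δ, ε }  = complement { α, γ }
  { α, β, γ, δ }  = { β, γ, δ } ∪ { α, γ }
  { α, β, γ, ε }  = { β, ε } ∪ { α, γ }
  { α, β, δ, ε }  = { β, ε } ∪ { α, β, δ }
  { β, γ, δ, ε }  = { β, ε } ∪ { β, γ, δ }
Step 2 adds 8:
  { α }  = complement { β, γ, δ, ε }
  { γ }  = complement { α, β, δ, ε }
  { δ }  = complement { α, β, γ, ε }
  { ε }  = complement { α, β, γ, δ }
  { α, β, ε }  = { β, ε } ∪ { α, ε }
  { α, γ, ε }  = { α, γ } ∪ { α, ε }
  { β, γ, ε }  = { β, ε } ∪ { γ, ε }
  { α, γ, δ, ε }  = { α, γ, δ } ∪ { α, ε }
Step 3. New:
  { β }  = complement { α, γ, δ, ε }
  { α, δ }  = complement { β, γ, ε }
  { β, δ }  = complement { α, γ, ε }
  { γ, δ }  = complement { α, β, ε }
  { δ, ε }  = { ε } ∪ { δ }
  { α, δ, ε }  = { α, ε } ∪ { δ }
  { γ, δ, ε }  = { γ, ε } ∪ { δ }
Step 4 adds 3:
  { α, β }  = complement { γ, δ, ε }
  { β, γ }  = complement { α, δ, ε }
  { α, β, γ }  = complement { δ, ε }
Step 5 adds nothing — fixpoint reached.

|σ(𝒞)| = 32.  σ(𝒞) = { ∅, { α }, { β }, { γ }, { δ }, { ε }, { α, β }, { α, γ }, { α, δ }, { α, ε }, { β, γ }, { β, δ }, { β, ε }, { γ, δ }, { γ, ε }, { δ, ε }, { α, β, γ }, { α, β, δ }, { α, β, ε }, { α, γ, δ }, { α, γ, ε }, { α, δ, ε }, { β, γ, δ }, { β, γ, ε }, { β, δ, ε }, { γ, δ, ε }, { α, β, γ, δ }, { α, β, γ, ε }, { α, β, δ, ε }, { α, γ, δ, ε }, { β, γ, δ, ε }, X }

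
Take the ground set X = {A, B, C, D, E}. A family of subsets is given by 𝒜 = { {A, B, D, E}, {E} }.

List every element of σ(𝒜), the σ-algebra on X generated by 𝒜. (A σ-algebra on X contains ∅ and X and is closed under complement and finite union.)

|σ(𝒜)| = 8.  σ(𝒜) = { ∅, {C}, {E}, {C, E}, {A, B, D}, {A, B, C, D}, {A, B, D, E}, X }

Working:
Start: 𝒜 ∪ {∅, X} = { ∅, {E}, {A, B, D, E}, X }.
Pass 1 (2 new):
  {C}  = {A, B, D, E}ᶜ
  {A, B, C, D}  = {E}ᶜ
Pass 2. New:
  {C, E}  = {C} ∪ {E}
Pass 3: +1 →
  {A, B, D}  = {C, E}ᶜ
After Pass 4 the family is unchanged; done.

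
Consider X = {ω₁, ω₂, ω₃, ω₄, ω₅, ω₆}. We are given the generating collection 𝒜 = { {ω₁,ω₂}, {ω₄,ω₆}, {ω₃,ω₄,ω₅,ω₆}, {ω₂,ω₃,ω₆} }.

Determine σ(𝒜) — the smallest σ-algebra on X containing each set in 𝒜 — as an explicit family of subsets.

Seed the family with 𝒜 together with ∅ and X: { {}, {ω₁,ω₂}, {ω₄,ω₆}, {ω₂,ω₃,ω₆}, {ω₃,ω₄,ω₅,ω₆}, X }.
Iteration 1 adds 6:
  {ω₁,ω₄,ω₅}  = X∖{ω₂,ω₃,ω₆}
  {ω₁,ω₂,ω₃,ω₅}  = X∖{ω₄,ω₆}
  {ω₁,ω₂,ω₃,ω₆}  = {ω₁,ω₂} ∪ {ω₂,ω₃,ω₆}
  {ω₁,ω₂,ω₄,ω₆}  = {ω₁,ω₂} ∪ {ω₄,ω₆}
  {ω₂,ω₃,ω₄,ω₆}  = {ω₂,ω₃,ω₆} ∪ {ω₄,ω₆}
  {ω₂,ω₃,ω₄,ω₅,ω₆}  = {ω₃,ω₄,ω₅,ω₆} ∪ {ω₂,ω₃,ω₆}
  — 12 sets.
Iteration 2. New:
  {ω₁}  = X∖{ω₂,ω₃,ω₄,ω₅,ω₆}
  {ω₁,ω₅}  = X∖{ω₂,ω₃,ω₄,ω₆}
  {ω₃,ω₅}  = X∖{ω₁,ω₂,ω₄,ω₆}
  {ω₄,ω₅}  = X∖{ω₁,ω₂,ω₃,ω₆}
  {ω₁,ω₂,ω₄,ω₅}  = {ω₁,ω₄,ω₅} ∪ {ω₁,ω₂}
  {ω₁,ω₄,ω₅,ω₆}  = {ω₁,ω₄,ω₅} ∪ {ω₄,ω₆}
  {ω₁,ω₂,ω₃,ω₄,ω₅}  = {ω₁,ω₄,ω₅} ∪ {ω₁,ω₂,ω₃,ω₅}
  {ω₁,ω₂,ω₃,ω₄,ω₆}  = {ω₁,ω₂,ω₄,ω₆} ∪ {ω₂,ω₃,ω₆}
  {ω₁,ω₂,ω₃,ω₅,ω₆}  = {ω₂,ω₃,ω₆} ∪ {ω₁,ω₂,ω₃,ω₅}
  {ω₁,ω₂,ω₄,ω₅,ω₆}  = {ω₁,ω₄,ω₅} ∪ {ω₁,ω₂,ω₄,ω₆}
  {ω₁,ω₃,ω₄,ω₅,ω₆}  = {ω₁,ω₄,ω₅} ∪ {ω₃,ω₄,ω₅,ω₆}
  — 23 sets.
Iteration 3: 14 new —
  {ω₂}  = X∖{ω₁,ω₃,ω₄,ω₅,ω₆}
  {ω₃}  = X∖{ω₁,ω₂,ω₄,ω₅,ω₆}
  {ω₄}  = X∖{ω₁,ω₂,ω₃,ω₅,ω₆}
  {ω₅}  = X∖{ω₁,ω₂,ω₃,ω₄,ω₆}
  {ω₆}  = X∖{ω₁,ω₂,ω₃,ω₄,ω₅}
  {ω₂,ω₃}  = X∖{ω₁,ω₄,ω₅,ω₆}
  {ω₃,ω₆}  = X∖{ω₁,ω₂,ω₄,ω₅}
  {ω₁,ω₂,ω₅}  = {ω₁,ω₅} ∪ {ω₁,ω₂}
  {ω₁,ω₃,ω₅}  = {ω₁,ω₅} ∪ {ω₃,ω₅}
  {ω₁,ω₄,ω₆}  = {ω₄,ω₆} ∪ {ω₁}
  {ω₃,ω₄,ω₅}  = {ω₄,ω₅} ∪ {ω₃,ω₅}
  {ω₄,ω₅,ω₆}  = {ω₄,ω₅} ∪ {ω₄,ω₆}
  {ω₁,ω₃,ω₄,ω₅}  = {ω₃,ω₅} ∪ {ω₁,ω₄,ω₅}
  {ω₂,ω₃,ω₅,ω₆}  = {ω₃,ω₅} ∪ {ω₂,ω₃,ω₆}
  — 37 sets.
Iteration 4: 24 new —
  {ω₁,ω₃}  = {ω₁} ∪ {ω₃}
  {ω₁,ω₄}  = X∖{ω₂,ω₃,ω₅,ω₆}
  {ω₁,ω₆}  = {ω₁} ∪ {ω₆}
  {ω₂,ω₄}  = {ω₂} ∪ {ω₄}
  {ω₂,ω₅}  = {ω₂} ∪ {ω₅}
  {ω₂,ω₆}  = X∖{ω₁,ω₃,ω₄,ω₅}
  {ω₃,ω₄}  = {ω₃} ∪ {ω₄}
  {ω₅,ω₆}  = {ω₆} ∪ {ω₅}
  {ω₁,ω₂,ω₃}  = X∖{ω₄,ω₅,ω₆}
  {ω₁,ω₂,ω₄}  = {ω₁,ω₂} ∪ {ω₄}
  {ω₁,ω₂,ω₆}  = X∖{ω₃,ω₄,ω₅}
  {ω₁,ω₃,ω₆}  = {ω₁} ∪ {ω₃,ω₆}
  {ω₁,ω₅,ω₆}  = {ω₆} ∪ {ω₁,ω₅}
  {ω₂,ω₃,ω₄}  = {ω₂,ω₃} ∪ {ω₄}
  {ω₂,ω₃,ω₅}  = X∖{ω₁,ω₄,ω₆}
  {ω₂,ω₄,ω₅}  = {ω₂} ∪ {ω₄,ω₅}
  {ω₂,ω₄,ω₆}  = X∖{ω₁,ω₃,ω₅}
  {ω₃,ω₄,ω₆}  = X∖{ω₁,ω₂,ω₅}
  {ω₃,ω₅,ω₆}  = {ω₆} ∪ {ω₃,ω₅}
  {ω₁,ω₂,ω₅,ω₆}  = {ω₆} ∪ {ω₁,ω₂,ω₅}
  {ω₁,ω₃,ω₄,ω₆}  = {ω₁,ω₄,ω₆} ∪ {ω₃}
  {ω₁,ω₃,ω₅,ω₆}  = {ω₁,ω₃,ω₅} ∪ {ω₆}
  {ω₂,ω₃,ω₄,ω₅}  = {ω₃,ω₄,ω₅} ∪ {ω₂}
  {ω₂,ω₄,ω₅,ω₆}  = {ω₂} ∪ {ω₄,ω₅,ω₆}
  — 61 sets.
Iteration 5. New:
  {ω₁,ω₃,ω₄}  = {ω₃,ω₄} ∪ {ω₁,ω₄}
  {ω₂,ω₅,ω₆}  = {ω₂,ω₅} ∪ {ω₅,ω₆}
  {ω₁,ω₂,ω₃,ω₄}  = X∖{ω₅,ω₆}
  — 64 sets.
Iteration 6: already closed under ᶜ and ∪.

σ(𝒜) = { {}, {ω₁}, {ω₂}, {ω₃}, {ω₄}, {ω₅}, {ω₆}, {ω₁,ω₂}, {ω₁,ω₃}, {ω₁,ω₄}, {ω₁,ω₅}, {ω₁,ω₆}, {ω₂,ω₃}, {ω₂,ω₄}, {ω₂,ω₅}, {ω₂,ω₆}, {ω₃,ω₄}, {ω₃,ω₅}, {ω₃,ω₆}, {ω₄,ω₅}, {ω₄,ω₆}, {ω₅,ω₆}, {ω₁,ω₂,ω₃}, {ω₁,ω₂,ω₄}, {ω₁,ω₂,ω₅}, {ω₁,ω₂,ω₆}, {ω₁,ω₃,ω₄}, {ω₁,ω₃,ω₅}, {ω₁,ω₃,ω₆}, {ω₁,ω₄,ω₅}, {ω₁,ω₄,ω₆}, {ω₁,ω₅,ω₆}, {ω₂,ω₃,ω₄}, {ω₂,ω₃,ω₅}, {ω₂,ω₃,ω₆}, {ω₂,ω₄,ω₅}, {ω₂,ω₄,ω₆}, {ω₂,ω₅,ω₆}, {ω₃,ω₄,ω₅}, {ω₃,ω₄,ω₆}, {ω₃,ω₅,ω₆}, {ω₄,ω₅,ω₆}, {ω₁,ω₂,ω₃,ω₄}, {ω₁,ω₂,ω₃,ω₅}, {ω₁,ω₂,ω₃,ω₆}, {ω₁,ω₂,ω₄,ω₅}, {ω₁,ω₂,ω₄,ω₆}, {ω₁,ω₂,ω₅,ω₆}, {ω₁,ω₃,ω₄,ω₅}, {ω₁,ω₃,ω₄,ω₆}, {ω₁,ω₃,ω₅,ω₆}, {ω₁,ω₄,ω₅,ω₆}, {ω₂,ω₃,ω₄,ω₅}, {ω₂,ω₃,ω₄,ω₆}, {ω₂,ω₃,ω₅,ω₆}, {ω₂,ω₄,ω₅,ω₆}, {ω₃,ω₄,ω₅,ω₆}, {ω₁,ω₂,ω₃,ω₄,ω₅}, {ω₁,ω₂,ω₃,ω₄,ω₆}, {ω₁,ω₂,ω₃,ω₅,ω₆}, {ω₁,ω₂,ω₄,ω₅,ω₆}, {ω₁,ω₃,ω₄,ω₅,ω₆}, {ω₂,ω₃,ω₄,ω₅,ω₆}, X }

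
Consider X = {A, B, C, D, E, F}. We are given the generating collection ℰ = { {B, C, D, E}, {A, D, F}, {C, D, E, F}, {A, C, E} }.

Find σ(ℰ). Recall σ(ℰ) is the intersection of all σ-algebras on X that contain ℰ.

Initial family (6 sets): { ∅, {A, C, E}, {A, D, F}, {B, C, D, E}, {C, D, E, F}, X }.
Pass 1: +7 →
  {A, B}  = X∖{C, D, E, F}
  {A, F}  = X∖{B, C, D, E}
  {B, C, E}  = X∖{A, D, F}
  {B, D, F}  = X∖{A, C, E}
  {A, B, C, D, E}  = {A, C, E} ∪ {B, C, D, E}
  {A, C, D, E, F}  = {C, D, E, F} ∪ {A, C, E}
  {B, C, D, E, F}  = {C, D, E, F} ∪ {B, C, D, E}
  — 13 sets.
Pass 2. New:
  {A}  = X∖{B, C, D, E, F}
  {B}  = X∖{A, C, D, E, F}
  {F}  = X∖{A, B, C, D, E}
  {A, B, F}  = {A, B} ∪ {A, F}
  {A, B, C, E}  = {A, B} ∪ {A, C, E}
  {A, B, D, F}  = {B, D, F} ∪ {A, B}
  {A, C, E, F}  = {A, F} ∪ {A, C, E}
  {A, B, C, E, F}  = {A, F} ∪ {B, C, E}
  — 21 sets.
Pass 3. New:
  {D}  = X∖{A, B, C, E, F}
  {B, D}  = X∖{A, C, E, F}
  {B, F}  = {B} ∪ {F}
  {C, E}  = X∖{A, B, D, F}
  {D, F}  = X∖{A, B, C, E}
  {C, D, E}  = X∖{A, B, F}
  {B, C, E, F}  = {F} ∪ {B, C, E}
  — 28 sets.
Pass 4: +4 →
  {A, D}  = X∖{B, C, E, F}
  {A, B, D}  = {A, B} ∪ {D}
  {C, E, F}  = {F} ∪ {C, E}
  {A, C, D, E}  = X∖{B, F}
  — 32 sets.
After Pass 5 the family is unchanged; done.

|σ(ℰ)| = 32.  σ(ℰ) = { ∅, {A}, {B}, {D}, {F}, {A, B}, {A, D}, {A, F}, {B, D}, {B, F}, {C, E}, {D, F}, {A, B, D}, {A, B, F}, {A, C, E}, {A, D, F}, {B, C, E}, {B, D, F}, {C, D, E}, {C, E, F}, {A, B, C, E}, {A, B, D, F}, {A, C, D, E}, {A, C, E, F}, {B, C, D, E}, {B, C, E, F}, {C, D, E, F}, {A, B, C, D, E}, {A, B, C, E, F}, {A, C, D, E, F}, {B, C, D, E, F}, X }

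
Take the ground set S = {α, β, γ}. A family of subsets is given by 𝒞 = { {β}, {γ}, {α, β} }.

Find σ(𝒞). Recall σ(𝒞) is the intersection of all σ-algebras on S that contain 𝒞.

σ(𝒞) (8 sets): { {}, {α}, {β}, {γ}, {α, β}, {α, γ}, {β, γ}, S }

Check:
Begin from { {}, {β}, {γ}, {α, β}, S } (that is, 𝒞 plus ∅ and S).
Round 1. New:
  {α, γ}  = {β}ᶜ
  {β, γ}  = {γ} ∪ {β}
  |family| = 7
Round 2: 1 new —
  {α}  = {β, γ}ᶜ
  |family| = 8
Round 3: stable.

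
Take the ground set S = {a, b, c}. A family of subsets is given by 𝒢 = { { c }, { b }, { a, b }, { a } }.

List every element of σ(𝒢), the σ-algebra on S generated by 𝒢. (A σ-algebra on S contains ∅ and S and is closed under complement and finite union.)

Take S₀ = 𝒢 ∪ {∅, S} = { {}, { a }, { b }, { c }, { a, b }, S }.
Round 1 adds 2:
  { a, c }  = S∖{ b }
  { b, c }  = S∖{ a }
  [8 total]
Round 2 adds nothing — fixpoint reached.

|σ(𝒢)| = 8.  σ(𝒢) = { {}, { a }, { b }, { c }, { a, b }, { a, c }, { b, c }, S }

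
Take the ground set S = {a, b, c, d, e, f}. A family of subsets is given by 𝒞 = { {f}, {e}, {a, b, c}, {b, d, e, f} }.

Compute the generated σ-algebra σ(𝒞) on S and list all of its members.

Answer: σ(𝒞) = { {}, {b}, {d}, {e}, {f}, {a, c}, {b, d}, {b, e}, {b, f}, {d, e}, {d, f}, {e, f}, {a, b, c}, {a, c, d}, {a, c, e}, {a, c, f}, {b, d, e}, {b, d, f}, {b, e, f}, {d, e, f}, {a, b, c, d}, {a, b, c, e}, {a, b, c, f}, {a, c, d, e}, {a, c, d, f}, {a, c, e, f}, {b, d, e, f}, {a, b, c, d, e}, {a, b, c, d, f}, {a, b, c, e, f}, {a, c, d, e, f}, S }

Trace:
Seed the family with 𝒞 together with ∅ and S: { {}, {e}, {f}, {a, b, c}, {b, d, e, f}, S }.
Step 1. New:
  {a, c}  = {b, d, e, f}ᶜ
  {e, f}  = {e} ∪ {f}
  {d, e, f}  = {a, b, c}ᶜ
  {a, b, c, e}  = {a, b, c} ∪ {e}
  {a, b, c, f}  = {a, b, c} ∪ {f}
  {a, b, c, d, e}  = {f}ᶜ
  {a, b, c, d, f}  = {e}ᶜ
Step 2. New:
  {d, e}  = {a, b, c, f}ᶜ
  {d, f}  = {a, b, c, e}ᶜ
  {a, c, e}  = {e} ∪ {a, c}
  {a, c, f}  = {f} ∪ {a, c}
  {a, b, c, d}  = {e, f}ᶜ
  {a, c, e, f}  = {e, f} ∪ {a, c}
  {a, b, c, e, f}  = {a, b, c} ∪ {e, f}
  {a, c, d, e, f}  = {a, c} ∪ {d, e, f}
Step 3 adds 7:
  {b}  = {a, c, d, e, f}ᶜ
  {d}  = {a, b, c, e, f}ᶜ
  {b, d}  = {a, c, e, f}ᶜ
  {b, d, e}  = {a, c, f}ᶜ
  {b, d, f}  = {a, c, e}ᶜ
  {a, c, d, e}  = {a, c, e} ∪ {d, e}
  {a, c, d, f}  = {a, c, f} ∪ {d, f}
Step 4 adds 4:
  {b, e}  = {a, c, d, f}ᶜ
  {b, f}  = {a, c, d, e}ᶜ
  {a, c, d}  = {a, c} ∪ {d}
  {b, e, f}  = {e, f} ∪ {b}
Step 5: already closed under ᶜ and ∪.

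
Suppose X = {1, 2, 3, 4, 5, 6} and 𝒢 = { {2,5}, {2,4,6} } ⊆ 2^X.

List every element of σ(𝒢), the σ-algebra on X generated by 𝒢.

Answer: σ(𝒢) = { {}, {2}, {5}, {1,3}, {2,5}, {4,6}, {1,2,3}, {1,3,5}, {2,4,6}, {4,5,6}, {1,2,3,5}, {1,3,4,6}, {2,4,5,6}, {1,2,3,4,6}, {1,3,4,5,6}, X }

Trace:
Initial family (4 sets): { {}, {2,5}, {2,4,6}, X }.
Round 1: +3 →
  {1,3,5}  = ᶜ of {2,4,6}
  {1,3,4,6}  = ᶜ of {2,5}
  {2,4,5,6}  = {2,4,6} ∪ {2,5}
  — 7 sets.
Round 2: +4 →
  {1,3}  = ᶜ of {2,4,5,6}
  {1,2,3,5}  = {2,5} ∪ {1,3,5}
  {1,2,3,4,6}  = {2,4,6} ∪ {1,3,4,6}
  {1,3,4,5,6}  = {1,3,4,6} ∪ {1,3,5}
  — 11 sets.
Round 3: 3 new —
  {2}  = ᶜ of {1,3,4,5,6}
  {5}  = ᶜ of {1,2,3,4,6}
  {4,6}  = ᶜ of {1,2,3,5}
  — 14 sets.
Round 4. New:
  {1,2,3}  = {1,3} ∪ {2}
  {4,5,6}  = {4,6} ∪ {5}
  — 16 sets.
Round 5: closed — nothing new.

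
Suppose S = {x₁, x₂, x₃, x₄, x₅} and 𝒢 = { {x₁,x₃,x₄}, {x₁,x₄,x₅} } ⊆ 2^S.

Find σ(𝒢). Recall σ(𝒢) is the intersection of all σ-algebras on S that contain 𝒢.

Begin from { {}, {x₁,x₃,x₄}, {x₁,x₄,x₅}, S } (that is, 𝒢 plus ∅ and S).
Iteration 1: +3 →
  {x₂,x₃}  = {x₁,x₄,x₅}ᶜ
  {x₂,x₅}  = {x₁,x₃,x₄}ᶜ
  {x₁,x₃,x₄,x₅}  = {x₁,x₃,x₄} ∪ {x₁,x₄,x₅}
Iteration 2: +4 →
  {x₂}  = {x₁,x₃,x₄,x₅}ᶜ
  {x₂,x₃,x₅}  = {x₂,x₅} ∪ {x₂,x₃}
  {x₁,x₂,x₃,x₄}  = {x₁,x₃,x₄} ∪ {x₂,x₃}
  {x₁,x₂,x₄,x₅}  = {x₁,x₄,x₅} ∪ {x₂,x₅}
Iteration 3: 3 new —
  {x₃}  = {x₁,x₂,x₄,x₅}ᶜ
  {x₅}  = {x₁,x₂,x₃,x₄}ᶜ
  {x₁,x₄}  = {x₂,x₃,x₅}ᶜ
Iteration 4: 2 new —
  {x₃,x₅}  = {x₃} ∪ {x₅}
  {x₁,x₂,x₄}  = {x₁,x₄} ∪ {x₂}
Iteration 5 adds nothing — fixpoint reached.

Hence σ(𝒢) has 16 members: { {}, {x₂}, {x₃}, {x₅}, {x₁,x₄}, {x₂,x₃}, {x₂,x₅}, {x₃,x₅}, {x₁,x₂,x₄}, {x₁,x₃,x₄}, {x₁,x₄,x₅}, {x₂,x₃,x₅}, {x₁,x₂,x₃,x₄}, {x₁,x₂,x₄,x₅}, {x₁,x₃,x₄,x₅}, S }.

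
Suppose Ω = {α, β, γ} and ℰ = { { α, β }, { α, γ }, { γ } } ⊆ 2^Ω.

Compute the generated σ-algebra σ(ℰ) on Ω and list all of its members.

σ(ℰ) (8 sets): { ∅, { α }, { β }, { γ }, { α, β }, { α, γ }, { β, γ }, Ω }

Working:
Begin from { ∅, { γ }, { α, β }, { α, γ }, Ω } (that is, ℰ plus ∅ and Ω).
Pass 1: 1 new —
  { β }  = { α, γ }ᶜ
  [6 total]
Pass 2 adds 1:
  { β, γ }  = { γ } ∪ { β }
  [7 total]
Pass 3. New:
  { α }  = { β, γ }ᶜ
  [8 total]
Pass 4: stable.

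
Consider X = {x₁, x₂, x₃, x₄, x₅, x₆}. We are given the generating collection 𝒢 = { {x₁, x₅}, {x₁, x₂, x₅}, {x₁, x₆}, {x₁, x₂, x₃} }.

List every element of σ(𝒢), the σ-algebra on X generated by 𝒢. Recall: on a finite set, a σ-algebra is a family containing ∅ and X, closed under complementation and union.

|σ(𝒢)| = 64.  σ(𝒢) = { {}, {x₁}, {x₂}, {x₃}, {x₄}, {x₅}, {x₆}, {x₁, x₂}, {x₁, x₃}, {x₁, x₄}, {x₁, x₅}, {x₁, x₆}, {x₂, x₃}, {x₂, x₄}, {x₂, x₅}, {x₂, x₆}, {x₃, x₄}, {x₃, x₅}, {x₃, x₆}, {x₄, x₅}, {x₄, x₆}, {x₅, x₆}, {x₁, x₂, x₃}, {x₁, x₂, x₄}, {x₁, x₂, x₅}, {x₁, x₂, x₆}, {x₁, x₃, x₄}, {x₁, x₃, x₅}, {x₁, x₃, x₆}, {x₁, x₄, x₅}, {x₁, x₄, x₆}, {x₁, x₅, x₆}, {x₂, x₃, x₄}, {x₂, x₃, x₅}, {x₂, x₃, x₆}, {x₂, x₄, x₅}, {x₂, x₄, x₆}, {x₂, x₅, x₆}, {x₃, x₄, x₅}, {x₃, x₄, x₆}, {x₃, x₅, x₆}, {x₄, x₅, x₆}, {x₁, x₂, x₃, x₄}, {x₁, x₂, x₃, x₅}, {x₁, x₂, x₃, x₆}, {x₁, x₂, x₄, x₅}, {x₁, x₂, x₄, x₆}, {x₁, x₂, x₅, x₆}, {x₁, x₃, x₄, x₅}, {x₁, x₃, x₄, x₆}, {x₁, x₃, x₅, x₆}, {x₁, x₄, x₅, x₆}, {x₂, x₃, x₄, x₅}, {x₂, x₃, x₄, x₆}, {x₂, x₃, x₅, x₆}, {x₂, x₄, x₅, x₆}, {x₃, x₄, x₅, x₆}, {x₁, x₂, x₃, x₄, x₅}, {x₁, x₂, x₃, x₄, x₆}, {x₁, x₂, x₃, x₅, x₆}, {x₁, x₂, x₄, x₅, x₆}, {x₁, x₃, x₄, x₅, x₆}, {x₂, x₃, x₄, x₅, x₆}, X }

Trace:
Take S₀ = 𝒢 ∪ {∅, X} = { {}, {x₁, x₅}, {x₁, x₆}, {x₁, x₂, x₃}, {x₁, x₂, x₅}, X }.
Step 1: 8 new —
  {x₁, x₅, x₆}  = {x₁, x₅} ∪ {x₁, x₆}
  {x₃, x₄, x₆}  = {x₁, x₂, x₅}ᶜ
  {x₄, x₅, x₆}  = {x₁, x₂, x₃}ᶜ
  {x₁, x₂, x₃, x₅}  = {x₁, x₂, x₅} ∪ {x₁, x₂, x₃}
  {x₁, x₂, x₃, x₆}  = {x₁, x₂, x₃} ∪ {x₁, x₆}
  {x₁, x₂, x₅, x₆}  = {x₁, x₂, x₅} ∪ {x₁, x₆}
  {x₂, x₃, x₄, x₅}  = {x₁, x₆}ᶜ
  {x₂, x₃, x₄, x₆}  = {x₁, x₅}ᶜ
  (now 14)
Step 2. New:
  {x₃, x₄}  = {x₁, x₂, x₅, x₆}ᶜ
  {x₄, x₅}  = {x₁, x₂, x₃, x₆}ᶜ
  {x₄, x₆}  = {x₁, x₂, x₃, x₅}ᶜ
  {x₂, x₃, x₄}  = {x₁, x₅, x₆}ᶜ
  {x₁, x₃, x₄, x₆}  = {x₁, x₆} ∪ {x₃, x₄, x₆}
  {x₁, x₄, x₅, x₆}  = {x₁, x₆} ∪ {x₄, x₅, x₆}
  {x₃, x₄, x₅, x₆}  = {x₃, x₄, x₆} ∪ {x₄, x₅, x₆}
  {x₁, x₂, x₃, x₄, x₅}  = {x₁, x₂, x₃} ∪ {x₂, x₃, x₄, x₅}
  {x₁, x₂, x₃, x₄, x₆}  = {x₁, x₂, x₃} ∪ {x₂, x₃, x₄, x₆}
  {x₁, x₂, x₃, x₅, x₆}  = {x₁, x₂, x₃} ∪ {x₁, x₅, x₆}
  {x₁, x₂, x₄, x₅, x₆}  = {x₁, x₂, x₅} ∪ {x₄, x₅, x₆}
  {x₁, x₃, x₄, x₅, x₆}  = {x₁, x₅, x₆} ∪ {x₃, x₄, x₆}
  {x₂, x₃, x₄, x₅, x₆}  = {x₂, x₃, x₄, x₅} ∪ {x₂, x₃, x₄, x₆}
  (now 27)
Step 3 (15 new):
  {x₁}  = {x₂, x₃, x₄, x₅, x₆}ᶜ
  {x₂}  = {x₁, x₃, x₄, x₅, x₆}ᶜ
  {x₃}  = {x₁, x₂, x₄, x₅, x₆}ᶜ
  {x₄}  = {x₁, x₂, x₃, x₅, x₆}ᶜ
  {x₅}  = {x₁, x₂, x₃, x₄, x₆}ᶜ
  {x₆}  = {x₁, x₂, x₃, x₄, x₅}ᶜ
  {x₁, x₂}  = {x₃, x₄, x₅, x₆}ᶜ
  {x₂, x₃}  = {x₁, x₄, x₅, x₆}ᶜ
  {x₂, x₅}  = {x₁, x₃, x₄, x₆}ᶜ
  {x₁, x₄, x₅}  = {x₄, x₅} ∪ {x₁, x₅}
  {x₁, x₄, x₆}  = {x₁, x₆} ∪ {x₄, x₆}
  {x₃, x₄, x₅}  = {x₃, x₄} ∪ {x₄, x₅}
  {x₁, x₂, x₃, x₄}  = {x₃, x₄} ∪ {x₁, x₂, x₃}
  {x₁, x₂, x₄, x₅}  = {x₄, x₅} ∪ {x₁, x₂, x₅}
  {x₁, x₃, x₄, x₅}  = {x₃, x₄} ∪ {x₁, x₅}
  (now 42)
Step 4 (20 new):
  {x₁, x₃}  = {x₃} ∪ {x₁}
  {x₁, x₄}  = {x₄} ∪ {x₁}
  {x₂, x₄}  = {x₂} ∪ {x₄}
  {x₂, x₆}  = {x₁, x₃, x₄, x₅}ᶜ
  {x₃, x₅}  = {x₃} ∪ {x₅}
  {x₃, x₆}  = {x₁, x₂, x₄, x₅}ᶜ
  {x₅, x₆}  = {x₁, x₂, x₃, x₄}ᶜ
  {x₁, x₂, x₄}  = {x₁, x₂} ∪ {x₄}
  {x₁, x₂, x₆}  = {x₃, x₄, x₅}ᶜ
  {x₁, x₃, x₄}  = {x₃, x₄} ∪ {x₁}
  {x₁, x₃, x₅}  = {x₃} ∪ {x₁, x₅}
  {x₁, x₃, x₆}  = {x₁, x₆} ∪ {x₃}
  {x₂, x₃, x₅}  = {x₁, x₄, x₆}ᶜ
  {x₂, x₃, x₆}  = {x₁, x₄, x₅}ᶜ
  {x₂, x₄, x₅}  = {x₂} ∪ {x₄, x₅}
  {x₂, x₄, x₆}  = {x₂} ∪ {x₄, x₆}
  {x₂, x₅, x₆}  = {x₂, x₅} ∪ {x₆}
  {x₁, x₂, x₄, x₆}  = {x₂} ∪ {x₁, x₄, x₆}
  {x₁, x₃, x₅, x₆}  = {x₁, x₅, x₆} ∪ {x₃}
  {x₂, x₄, x₅, x₆}  = {x₂} ∪ {x₄, x₅, x₆}
  (now 62)
Step 5 (2 new):
  {x₃, x₅, x₆}  = {x₁, x₂, x₄}ᶜ
  {x₂, x₃, x₅, x₆}  = {x₁, x₄}ᶜ
  (now 64)
Step 6: already closed under ᶜ and ∪.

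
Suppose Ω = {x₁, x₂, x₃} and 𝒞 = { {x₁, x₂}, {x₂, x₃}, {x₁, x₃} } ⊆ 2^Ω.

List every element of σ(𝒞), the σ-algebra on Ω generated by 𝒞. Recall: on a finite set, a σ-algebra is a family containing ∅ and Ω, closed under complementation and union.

Begin from { {}, {x₁, x₂}, {x₁, x₃}, {x₂, x₃}, Ω } (that is, 𝒞 plus ∅ and Ω).
Round 1: 3 new —
  {x₁}  = ᶜ of {x₂, x₃}
  {x₂}  = ᶜ of {x₁, x₃}
  {x₃}  = ᶜ of {x₁, x₂}
  — 8 sets.
Round 2 adds nothing — fixpoint reached.

σ(𝒞) = { {}, {x₁}, {x₂}, {x₃}, {x₁, x₂}, {x₁, x₃}, {x₂, x₃}, Ω }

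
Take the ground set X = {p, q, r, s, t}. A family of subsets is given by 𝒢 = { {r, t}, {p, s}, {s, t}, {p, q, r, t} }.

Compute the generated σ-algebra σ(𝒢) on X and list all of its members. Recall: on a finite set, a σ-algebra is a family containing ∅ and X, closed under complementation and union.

|σ(𝒢)| = 32.  σ(𝒢) = { {}, {p}, {q}, {r}, {s}, {t}, {p, q}, {p, r}, {p, s}, {p, t}, {q, r}, {q, s}, {q, t}, {r, s}, {r, t}, {s, t}, {p, q, r}, {p, q, s}, {p, q, t}, {p, r, s}, {p, r, t}, {p, s, t}, {q, r, s}, {q, r, t}, {q, s, t}, {r, s, t}, {p, q, r, s}, {p, q, r, t}, {p, q, s, t}, {p, r, s, t}, {q, r, s, t}, X }

Check:
Take S₀ = 𝒢 ∪ {∅, X} = { {}, {p, s}, {r, t}, {s, t}, {p, q, r, t}, X }.
Iteration 1 (7 new):
  {s}  = complement {p, q, r, t}
  {p, q, r}  = complement {s, t}
  {p, q, s}  = complement {r, t}
  {p, s, t}  = {s, t} ∪ {p, s}
  {q, r, t}  = complement {p, s}
  {r, s, t}  = {s, t} ∪ {r, t}
  {p, r, s, t}  = {p, s} ∪ {r, t}
Iteration 2: +6 →
  {q}  = complement {p, r, s, t}
  {p, q}  = complement {r, s, t}
  {q, r}  = complement {p, s, t}
  {p, q, r, s}  = {p, q, r} ∪ {p, q, s}
  {p, q, s, t}  = {p, s, t} ∪ {p, q, s}
  {q, r, s, t}  = {r, s, t} ∪ {q, r, t}
Iteration 3 (6 new):
  {p}  = complement {q, r, s, t}
  {r}  = complement {p, q, s, t}
  {t}  = complement {p, q, r, s}
  {q, s}  = {q} ∪ {s}
  {q, r, s}  = {q, r} ∪ {s}
  {q, s, t}  = {q} ∪ {s, t}
Iteration 4 (7 new):
  {p, r}  = complement {q, s, t}
  {p, t}  = complement {q, r, s}
  {q, t}  = {q} ∪ {t}
  {r, s}  = {r} ∪ {s}
  {p, q, t}  = {p, q} ∪ {t}
  {p, r, s}  = {r} ∪ {p, s}
  {p, r, t}  = complement {q, s}
Iteration 5: closed — nothing new.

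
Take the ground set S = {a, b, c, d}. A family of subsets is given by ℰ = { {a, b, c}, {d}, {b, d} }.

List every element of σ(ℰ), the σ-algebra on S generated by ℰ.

Seed the family with ℰ together with ∅ and S: { {}, {d}, {b, d}, {a, b, c}, S }.
Iteration 1: 1 new —
  {a, c}  = {b, d}ᶜ
  |family| = 6
Iteration 2: +1 →
  {a, c, d}  = {d} ∪ {a, c}
  |family| = 7
Iteration 3. New:
  {b}  = {a, c, d}ᶜ
  |family| = 8
Iteration 4: closed — nothing new.

Therefore σ(ℰ) = { {}, {b}, {d}, {a, c}, {b, d}, {a, b, c}, {a, c, d}, S } (|σ(ℰ)| = 8).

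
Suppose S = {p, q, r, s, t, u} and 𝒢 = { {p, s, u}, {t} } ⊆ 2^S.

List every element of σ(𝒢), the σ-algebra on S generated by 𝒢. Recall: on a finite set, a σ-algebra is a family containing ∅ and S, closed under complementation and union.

σ(𝒢) = { {}, {t}, {q, r}, {p, s, u}, {q, r, t}, {p, s, t, u}, {p, q, r, s, u}, S }

Working:
Start: 𝒢 ∪ {∅, S} = { {}, {t}, {p, s, u}, S }.
Round 1: +3 →
  {q, r, t}  = S∖{p, s, u}
  {p, s, t, u}  = {t} ∪ {p, s, u}
  {p, q, r, s, u}  = S∖{t}
  (now 7)
Round 2: +1 →
  {q, r}  = S∖{p, s, t, u}
  (now 8)
Round 3: closed — nothing new.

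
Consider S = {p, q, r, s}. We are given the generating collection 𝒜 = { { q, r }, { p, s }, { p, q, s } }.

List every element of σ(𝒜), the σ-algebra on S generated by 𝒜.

Initial family (5 sets): { {}, { p, s }, { q, r }, { p, q, s }, S }.
Step 1 (1 new):
  { r }  = ᶜ of { p, q, s }
Step 2. New:
  { p, r, s }  = { r } ∪ { p, s }
Step 3 adds 1:
  { q }  = ᶜ of { p, r, s }
Step 4: closed — nothing new.

|σ(𝒜)| = 8.  σ(𝒜) = { {}, { q }, { r }, { p, s }, { q, r }, { p, q, s }, { p, r, s }, S }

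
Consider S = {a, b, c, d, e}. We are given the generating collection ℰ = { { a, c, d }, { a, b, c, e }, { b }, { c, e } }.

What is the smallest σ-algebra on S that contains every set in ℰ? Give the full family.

σ(ℰ) = { {}, { a }, { b }, { c }, { d }, { e }, { a, b }, { a, c }, { a, d }, { a, e }, { b, c }, { b, d }, { b, e }, { c, d }, { c, e }, { d, e }, { a, b, c }, { a, b, d }, { a, b, e }, { a, c, d }, { a, c, e }, { a, d, e }, { b, c, d }, { b, c, e }, { b, d, e }, { c, d, e }, { a, b, c, d }, { a, b, c, e }, { a, b, d, e }, { a, c, d, e }, { b, c, d, e }, S }

Derivation:
Initial family (6 sets): { {}, { b }, { c, e }, { a, c, d }, { a, b, c, e }, S }.
Round 1: 6 new —
  { d }  = ᶜ of { a, b, c, e }
  { b, e }  = ᶜ of { a, c, d }
  { a, b, d }  = ᶜ of { c, e }
  { b, c, e }  = { c, e } ∪ { b }
  { a, b, c, d }  = { a, c, d } ∪ { b }
  { a, c, d, e }  = ᶜ of { b }
  [12 total]
Round 2. New:
  { e }  = ᶜ of { a, b, c, d }
  { a, d }  = ᶜ of { b, c, e }
  { b, d }  = { b } ∪ { d }
  { b, d, e }  = { b, e } ∪ { d }
  { c, d, e }  = { d } ∪ { c, e }
  { a, b, d, e }  = { b, e } ∪ { a, b, d }
  { b, c, d, e }  = { b, c, e } ∪ { d }
  [19 total]
Round 3 (7 new):
  { a }  = ᶜ of { b, c, d, e }
  { c }  = ᶜ of { a, b, d, e }
  { a, b }  = ᶜ of { c, d, e }
  { a, c }  = ᶜ of { b, d, e }
  { d, e }  = { e } ∪ { d }
  { a, c, e }  = ᶜ of { b, d }
  { a, d, e }  = { a, d } ∪ { e }
  [26 total]
Round 4 (6 new):
  { a, e }  = { e } ∪ { a }
  { b, c }  = ᶜ of { a, d, e }
  { c, d }  = { c } ∪ { d }
  { a, b, c }  = ᶜ of { d, e }
  { a, b, e }  = { b, e } ∪ { a, b }
  { b, c, d }  = { c } ∪ { b, d }
  [32 total]
Round 5: closed — nothing new.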